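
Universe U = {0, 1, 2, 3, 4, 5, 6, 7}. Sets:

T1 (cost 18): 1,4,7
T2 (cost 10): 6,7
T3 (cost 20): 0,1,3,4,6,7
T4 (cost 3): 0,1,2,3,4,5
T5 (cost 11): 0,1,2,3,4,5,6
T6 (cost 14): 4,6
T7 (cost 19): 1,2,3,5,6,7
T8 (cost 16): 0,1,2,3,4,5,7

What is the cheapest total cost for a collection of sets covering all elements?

13

T2, T4 cover every element at cost 10 + 3 = 13.
Any cover uses at least 2 sets; among all covering selections none totals below 13.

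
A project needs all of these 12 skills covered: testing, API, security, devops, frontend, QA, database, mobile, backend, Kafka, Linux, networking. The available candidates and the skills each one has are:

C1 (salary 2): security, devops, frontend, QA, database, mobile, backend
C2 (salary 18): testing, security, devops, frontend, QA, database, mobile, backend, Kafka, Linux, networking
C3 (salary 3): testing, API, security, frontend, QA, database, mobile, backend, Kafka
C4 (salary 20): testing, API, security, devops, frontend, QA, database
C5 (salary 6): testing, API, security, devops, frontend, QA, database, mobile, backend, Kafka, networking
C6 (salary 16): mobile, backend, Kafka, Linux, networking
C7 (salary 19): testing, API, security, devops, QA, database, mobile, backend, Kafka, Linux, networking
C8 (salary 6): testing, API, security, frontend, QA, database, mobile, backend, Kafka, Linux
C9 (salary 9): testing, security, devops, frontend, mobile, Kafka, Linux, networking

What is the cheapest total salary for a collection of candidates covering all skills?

12

C3, C9 cover every skill at salary 3 + 9 = 12.
Any cover uses at least 2 candidates; among all covering selections none totals below 12.
Greedy by coverage-per-salary would pick C1, C3, C9 for 14 — worse than the optimum 12.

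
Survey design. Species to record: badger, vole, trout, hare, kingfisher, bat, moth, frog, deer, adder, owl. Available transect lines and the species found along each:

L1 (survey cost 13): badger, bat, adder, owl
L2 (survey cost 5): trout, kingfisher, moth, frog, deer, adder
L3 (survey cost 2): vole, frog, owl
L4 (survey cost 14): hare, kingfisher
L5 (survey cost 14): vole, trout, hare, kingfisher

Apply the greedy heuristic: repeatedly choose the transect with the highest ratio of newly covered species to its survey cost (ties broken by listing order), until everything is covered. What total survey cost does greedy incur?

Pick 1: L3 adds 3 new (vole, frog, owl) at survey cost 2 (ratio 3/2).
Pick 2: L2 adds 5 new (trout, kingfisher, moth, deer, adder) at survey cost 5 (ratio 5/5).
Pick 3: L1 adds 2 new (badger, bat) at survey cost 13 (ratio 2/13).
Pick 4: L4 adds 1 new (hare) at survey cost 14 (ratio 1/14).
Greedy total survey cost: 2 + 5 + 13 + 14 = 34. (The true optimum is 32, so greedy overshoots here.)

34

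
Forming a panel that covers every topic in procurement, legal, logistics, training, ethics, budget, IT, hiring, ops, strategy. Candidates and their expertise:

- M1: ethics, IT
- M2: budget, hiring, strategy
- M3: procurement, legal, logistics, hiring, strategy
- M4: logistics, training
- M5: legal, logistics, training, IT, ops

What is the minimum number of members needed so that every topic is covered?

M1, M2, M3, M5 together cover {procurement, legal, logistics, training, ethics, budget, IT, hiring, ops, strategy} — every topic.
No 3 of the 5 members cover everything (all 10 triples fall short), so 4 is minimum.

4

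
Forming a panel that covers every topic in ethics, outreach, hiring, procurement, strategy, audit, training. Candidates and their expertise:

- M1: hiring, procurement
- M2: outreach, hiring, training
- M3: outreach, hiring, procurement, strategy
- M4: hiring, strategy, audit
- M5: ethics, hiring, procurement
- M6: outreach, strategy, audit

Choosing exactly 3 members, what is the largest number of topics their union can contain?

Choosing M2, M4, M5 covers {ethics, outreach, hiring, procurement, strategy, audit, training} — 7 topics.
That is all 7 topics.

7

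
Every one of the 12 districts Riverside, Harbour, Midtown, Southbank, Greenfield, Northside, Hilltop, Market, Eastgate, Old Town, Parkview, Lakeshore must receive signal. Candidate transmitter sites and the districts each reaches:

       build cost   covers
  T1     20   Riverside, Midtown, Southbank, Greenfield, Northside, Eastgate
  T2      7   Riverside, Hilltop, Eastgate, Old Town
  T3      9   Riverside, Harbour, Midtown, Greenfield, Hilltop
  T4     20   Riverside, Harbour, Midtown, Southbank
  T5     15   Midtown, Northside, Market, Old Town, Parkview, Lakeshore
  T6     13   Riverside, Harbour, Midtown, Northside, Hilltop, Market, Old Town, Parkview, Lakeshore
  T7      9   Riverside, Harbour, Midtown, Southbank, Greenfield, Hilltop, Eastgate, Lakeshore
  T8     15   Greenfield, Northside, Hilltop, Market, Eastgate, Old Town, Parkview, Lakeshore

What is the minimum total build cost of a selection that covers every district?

22

T6, T7 cover every district at build cost 13 + 9 = 22.
Any cover uses at least 2 transmitter sites; among all covering selections none totals below 22.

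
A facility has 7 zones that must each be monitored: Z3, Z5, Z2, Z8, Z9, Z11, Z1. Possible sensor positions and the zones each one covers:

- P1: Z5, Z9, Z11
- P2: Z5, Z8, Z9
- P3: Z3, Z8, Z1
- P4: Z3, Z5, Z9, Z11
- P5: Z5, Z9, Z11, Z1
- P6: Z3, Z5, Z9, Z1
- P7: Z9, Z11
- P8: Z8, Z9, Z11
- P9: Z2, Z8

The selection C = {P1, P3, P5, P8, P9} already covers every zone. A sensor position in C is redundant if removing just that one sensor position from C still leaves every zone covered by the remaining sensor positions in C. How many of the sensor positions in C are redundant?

Drop P1: the rest still cover every zone — redundant.
Drop P3: Z3 uncovered — not redundant.
Drop P5: the rest still cover every zone — redundant.
Drop P8: the rest still cover every zone — redundant.
Drop P9: Z2 uncovered — not redundant.
3 redundant: P1, P5, P8.

3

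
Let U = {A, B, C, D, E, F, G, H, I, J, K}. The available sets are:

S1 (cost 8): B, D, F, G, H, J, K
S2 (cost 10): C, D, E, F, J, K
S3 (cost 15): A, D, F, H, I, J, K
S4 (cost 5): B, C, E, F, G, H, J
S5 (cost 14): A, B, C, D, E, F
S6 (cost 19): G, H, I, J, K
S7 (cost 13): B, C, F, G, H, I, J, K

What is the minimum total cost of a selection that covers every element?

S3, S4 cover every element at cost 15 + 5 = 20.
Any cover uses at least 2 sets; among all covering selections none totals below 20.

20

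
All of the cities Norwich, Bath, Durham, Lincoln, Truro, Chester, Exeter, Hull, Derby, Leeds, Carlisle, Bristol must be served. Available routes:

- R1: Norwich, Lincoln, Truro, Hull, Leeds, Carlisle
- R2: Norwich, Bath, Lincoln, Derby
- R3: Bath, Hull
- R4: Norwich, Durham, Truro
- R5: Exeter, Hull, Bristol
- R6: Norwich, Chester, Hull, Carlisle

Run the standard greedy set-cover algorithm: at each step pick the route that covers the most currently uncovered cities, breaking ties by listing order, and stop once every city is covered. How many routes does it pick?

5

Pick 1: R1 covers 6 new cities (Norwich, Lincoln, Truro, Hull, Leeds, Carlisle).
Pick 2: R2 covers 2 new cities (Bath, Derby).
Pick 3: R5 covers 2 new cities (Exeter, Bristol).
Pick 4: R4 covers 1 new cities (Durham).
Pick 5: R6 covers 1 new cities (Chester).
Greedy uses 5 routes.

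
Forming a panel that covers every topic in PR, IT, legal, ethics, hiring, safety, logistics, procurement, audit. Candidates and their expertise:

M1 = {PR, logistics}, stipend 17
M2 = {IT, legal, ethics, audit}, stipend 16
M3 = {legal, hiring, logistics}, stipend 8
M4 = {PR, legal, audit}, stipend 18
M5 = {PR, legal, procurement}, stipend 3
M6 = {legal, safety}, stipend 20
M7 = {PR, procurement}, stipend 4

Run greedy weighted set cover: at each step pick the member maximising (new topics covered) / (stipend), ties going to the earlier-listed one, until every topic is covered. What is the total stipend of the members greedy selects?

47

Pick 1: M5 adds 3 new (PR, legal, procurement) at stipend 3 (ratio 3/3).
Pick 2: M3 adds 2 new (hiring, logistics) at stipend 8 (ratio 2/8).
Pick 3: M2 adds 3 new (IT, ethics, audit) at stipend 16 (ratio 3/16).
Pick 4: M6 adds 1 new (safety) at stipend 20 (ratio 1/20).
Greedy total stipend: 3 + 8 + 16 + 20 = 47.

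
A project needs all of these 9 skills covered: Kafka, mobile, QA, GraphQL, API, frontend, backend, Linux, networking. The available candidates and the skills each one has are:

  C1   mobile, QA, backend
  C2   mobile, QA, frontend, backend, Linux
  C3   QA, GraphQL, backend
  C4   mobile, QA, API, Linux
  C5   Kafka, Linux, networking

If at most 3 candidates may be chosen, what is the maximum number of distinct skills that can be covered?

Choosing C2, C3, C5 covers {Kafka, mobile, QA, GraphQL, frontend, backend, Linux, networking} — 8 skills.
No choice of 3 candidates does better; here API is left uncovered.

8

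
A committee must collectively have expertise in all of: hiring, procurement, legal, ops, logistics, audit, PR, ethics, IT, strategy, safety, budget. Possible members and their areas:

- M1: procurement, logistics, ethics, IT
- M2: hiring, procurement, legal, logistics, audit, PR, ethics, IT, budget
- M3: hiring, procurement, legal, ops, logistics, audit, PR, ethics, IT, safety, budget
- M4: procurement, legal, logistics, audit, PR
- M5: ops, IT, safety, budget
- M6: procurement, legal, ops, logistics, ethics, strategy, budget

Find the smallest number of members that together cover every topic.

M3, M6 together cover {hiring, procurement, legal, ops, logistics, audit, PR, ethics, IT, strategy, safety, budget} — every topic.
No single member contains all 12 topics, so 2 is optimal.

2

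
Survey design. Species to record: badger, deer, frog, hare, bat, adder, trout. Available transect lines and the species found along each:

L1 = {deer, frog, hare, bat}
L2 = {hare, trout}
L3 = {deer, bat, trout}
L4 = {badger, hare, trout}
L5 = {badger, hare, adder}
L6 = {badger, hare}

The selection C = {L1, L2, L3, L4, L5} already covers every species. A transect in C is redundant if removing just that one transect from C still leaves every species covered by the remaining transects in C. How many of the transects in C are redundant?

Drop L1: frog uncovered — not redundant.
Drop L2: the rest still cover every species — redundant.
Drop L3: the rest still cover every species — redundant.
Drop L4: the rest still cover every species — redundant.
Drop L5: adder uncovered — not redundant.
3 redundant: L2, L3, L4.

3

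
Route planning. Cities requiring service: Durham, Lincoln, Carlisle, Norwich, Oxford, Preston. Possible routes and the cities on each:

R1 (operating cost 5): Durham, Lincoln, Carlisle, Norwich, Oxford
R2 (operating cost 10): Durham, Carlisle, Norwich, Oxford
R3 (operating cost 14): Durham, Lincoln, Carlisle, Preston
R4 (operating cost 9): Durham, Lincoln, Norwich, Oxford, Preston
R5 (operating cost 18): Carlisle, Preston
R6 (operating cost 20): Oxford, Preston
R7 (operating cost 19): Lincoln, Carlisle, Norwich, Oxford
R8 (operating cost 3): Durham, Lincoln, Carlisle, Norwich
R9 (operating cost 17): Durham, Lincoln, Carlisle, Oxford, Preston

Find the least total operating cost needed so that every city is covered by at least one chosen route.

R4, R8 cover every city at operating cost 9 + 3 = 12.
Any cover uses at least 2 routes; among all covering selections none totals below 12.

12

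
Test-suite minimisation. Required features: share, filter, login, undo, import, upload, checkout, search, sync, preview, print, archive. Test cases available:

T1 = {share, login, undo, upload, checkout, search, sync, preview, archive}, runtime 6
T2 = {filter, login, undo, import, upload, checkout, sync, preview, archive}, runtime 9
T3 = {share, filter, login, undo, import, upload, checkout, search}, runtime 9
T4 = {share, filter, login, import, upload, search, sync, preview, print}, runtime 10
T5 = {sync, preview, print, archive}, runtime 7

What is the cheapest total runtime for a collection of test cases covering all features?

T1, T4 cover every feature at runtime 6 + 10 = 16.
Any cover uses at least 2 test cases; among all covering selections none totals below 16.

16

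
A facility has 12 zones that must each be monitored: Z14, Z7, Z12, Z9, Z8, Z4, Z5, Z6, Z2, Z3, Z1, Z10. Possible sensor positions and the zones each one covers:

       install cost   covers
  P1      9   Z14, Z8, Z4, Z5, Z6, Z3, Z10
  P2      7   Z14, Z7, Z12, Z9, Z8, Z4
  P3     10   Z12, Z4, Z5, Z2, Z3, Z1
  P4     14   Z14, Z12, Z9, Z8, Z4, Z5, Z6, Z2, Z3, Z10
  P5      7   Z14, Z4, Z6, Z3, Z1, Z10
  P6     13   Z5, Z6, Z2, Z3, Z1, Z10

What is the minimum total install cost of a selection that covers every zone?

P2, P6 cover every zone at install cost 7 + 13 = 20.
Any cover uses at least 2 sensor positions; among all covering selections none totals below 20.
Greedy by coverage-per-install cost would pick P2, P5, P3 for 24 — worse than the optimum 20.

20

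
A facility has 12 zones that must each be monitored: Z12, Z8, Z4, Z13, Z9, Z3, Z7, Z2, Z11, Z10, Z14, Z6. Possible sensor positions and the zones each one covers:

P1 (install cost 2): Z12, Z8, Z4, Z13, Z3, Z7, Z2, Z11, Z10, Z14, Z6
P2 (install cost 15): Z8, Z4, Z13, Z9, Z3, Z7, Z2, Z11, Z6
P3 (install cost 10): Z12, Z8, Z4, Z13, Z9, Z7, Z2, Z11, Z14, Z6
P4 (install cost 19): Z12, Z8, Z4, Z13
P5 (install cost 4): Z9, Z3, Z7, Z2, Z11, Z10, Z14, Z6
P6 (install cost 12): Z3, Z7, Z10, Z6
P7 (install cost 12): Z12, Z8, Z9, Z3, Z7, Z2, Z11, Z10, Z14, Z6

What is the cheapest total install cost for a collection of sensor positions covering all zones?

P1, P5 cover every zone at install cost 2 + 4 = 6.
Any cover uses at least 2 sensor positions; among all covering selections none totals below 6.

6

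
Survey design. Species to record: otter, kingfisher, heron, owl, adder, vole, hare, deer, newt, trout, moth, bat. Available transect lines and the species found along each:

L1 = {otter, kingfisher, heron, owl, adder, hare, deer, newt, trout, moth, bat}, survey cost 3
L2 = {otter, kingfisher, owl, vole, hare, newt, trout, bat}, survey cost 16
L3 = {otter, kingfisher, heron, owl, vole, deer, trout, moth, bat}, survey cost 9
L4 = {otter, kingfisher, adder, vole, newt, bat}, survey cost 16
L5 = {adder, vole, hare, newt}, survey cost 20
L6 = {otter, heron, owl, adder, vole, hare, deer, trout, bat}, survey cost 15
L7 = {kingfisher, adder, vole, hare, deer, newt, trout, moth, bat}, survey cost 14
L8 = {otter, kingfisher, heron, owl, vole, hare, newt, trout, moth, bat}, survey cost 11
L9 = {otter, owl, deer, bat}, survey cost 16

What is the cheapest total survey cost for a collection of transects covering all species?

12

L1, L3 cover every species at survey cost 3 + 9 = 12.
Any cover uses at least 2 transects; among all covering selections none totals below 12.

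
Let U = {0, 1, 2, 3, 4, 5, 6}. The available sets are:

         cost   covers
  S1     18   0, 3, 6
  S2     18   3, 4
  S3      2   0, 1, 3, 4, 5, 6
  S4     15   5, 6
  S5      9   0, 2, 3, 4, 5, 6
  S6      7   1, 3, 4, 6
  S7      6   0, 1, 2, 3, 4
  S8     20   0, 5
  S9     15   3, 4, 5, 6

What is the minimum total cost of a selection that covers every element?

8

S3, S7 cover every element at cost 2 + 6 = 8.
Any cover uses at least 2 sets; among all covering selections none totals below 8.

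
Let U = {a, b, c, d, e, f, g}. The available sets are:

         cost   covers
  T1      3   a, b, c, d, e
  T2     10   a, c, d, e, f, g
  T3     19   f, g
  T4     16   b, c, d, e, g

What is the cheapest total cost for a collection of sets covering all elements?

T1, T2 cover every element at cost 3 + 10 = 13.
Any cover uses at least 2 sets; among all covering selections none totals below 13.

13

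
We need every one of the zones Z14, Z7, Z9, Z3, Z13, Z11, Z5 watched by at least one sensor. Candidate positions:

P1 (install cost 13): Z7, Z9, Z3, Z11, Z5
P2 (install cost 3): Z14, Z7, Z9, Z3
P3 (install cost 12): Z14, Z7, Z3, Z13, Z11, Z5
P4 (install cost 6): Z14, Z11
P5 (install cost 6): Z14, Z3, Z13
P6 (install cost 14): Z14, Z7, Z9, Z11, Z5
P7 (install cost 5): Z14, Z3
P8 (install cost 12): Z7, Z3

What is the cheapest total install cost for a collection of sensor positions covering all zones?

P2, P3 cover every zone at install cost 3 + 12 = 15.
Any cover uses at least 2 sensor positions; among all covering selections none totals below 15.

15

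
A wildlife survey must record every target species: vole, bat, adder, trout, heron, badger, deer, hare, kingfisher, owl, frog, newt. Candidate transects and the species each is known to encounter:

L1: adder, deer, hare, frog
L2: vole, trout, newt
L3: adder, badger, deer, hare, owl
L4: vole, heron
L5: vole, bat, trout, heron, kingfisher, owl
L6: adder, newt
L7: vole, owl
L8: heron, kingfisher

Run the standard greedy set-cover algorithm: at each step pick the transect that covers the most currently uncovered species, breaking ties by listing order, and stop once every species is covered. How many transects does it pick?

Pick 1: L5 covers 6 new species (vole, bat, trout, heron, kingfisher, owl).
Pick 2: L1 covers 4 new species (adder, deer, hare, frog).
Pick 3: L2 covers 1 new species (newt).
Pick 4: L3 covers 1 new species (badger).
Greedy uses 4 transects.

4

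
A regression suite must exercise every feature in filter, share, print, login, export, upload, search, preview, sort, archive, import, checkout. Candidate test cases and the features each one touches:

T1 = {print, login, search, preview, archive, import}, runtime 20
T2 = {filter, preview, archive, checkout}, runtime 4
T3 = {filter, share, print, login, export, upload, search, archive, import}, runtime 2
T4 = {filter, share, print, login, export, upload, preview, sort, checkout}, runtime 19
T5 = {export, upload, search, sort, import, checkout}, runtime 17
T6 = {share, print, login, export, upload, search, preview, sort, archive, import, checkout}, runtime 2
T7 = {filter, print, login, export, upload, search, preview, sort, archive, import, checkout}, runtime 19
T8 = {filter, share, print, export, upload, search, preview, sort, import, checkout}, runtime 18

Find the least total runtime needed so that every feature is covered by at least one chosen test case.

T3, T6 cover every feature at runtime 2 + 2 = 4.
Any cover uses at least 2 test cases; among all covering selections none totals below 4.

4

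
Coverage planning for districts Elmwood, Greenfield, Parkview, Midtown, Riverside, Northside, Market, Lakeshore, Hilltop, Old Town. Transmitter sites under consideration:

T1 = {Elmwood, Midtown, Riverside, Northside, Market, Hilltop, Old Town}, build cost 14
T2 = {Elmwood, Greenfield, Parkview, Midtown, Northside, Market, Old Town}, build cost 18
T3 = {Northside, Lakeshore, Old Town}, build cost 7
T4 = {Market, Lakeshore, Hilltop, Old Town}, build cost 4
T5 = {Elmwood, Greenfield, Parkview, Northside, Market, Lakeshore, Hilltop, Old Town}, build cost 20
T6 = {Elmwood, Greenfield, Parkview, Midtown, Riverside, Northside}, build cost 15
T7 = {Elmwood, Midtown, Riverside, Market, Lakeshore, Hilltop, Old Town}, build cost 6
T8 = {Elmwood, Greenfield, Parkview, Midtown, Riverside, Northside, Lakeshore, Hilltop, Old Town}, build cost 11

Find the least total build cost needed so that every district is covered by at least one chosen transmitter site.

15

T4, T8 cover every district at build cost 4 + 11 = 15.
Any cover uses at least 2 transmitter sites; among all covering selections none totals below 15.
Greedy by coverage-per-build cost would pick T7, T8 for 17 — worse than the optimum 15.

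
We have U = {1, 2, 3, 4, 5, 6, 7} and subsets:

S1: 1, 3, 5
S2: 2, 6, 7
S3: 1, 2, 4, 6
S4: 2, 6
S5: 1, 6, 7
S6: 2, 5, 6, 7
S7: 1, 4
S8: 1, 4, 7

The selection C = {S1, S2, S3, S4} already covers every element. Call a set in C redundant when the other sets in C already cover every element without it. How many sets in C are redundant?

Drop S1: 3, 5 uncovered — not redundant.
Drop S2: 7 uncovered — not redundant.
Drop S3: 4 uncovered — not redundant.
Drop S4: the rest still cover every element — redundant.
1 redundant: S4.

1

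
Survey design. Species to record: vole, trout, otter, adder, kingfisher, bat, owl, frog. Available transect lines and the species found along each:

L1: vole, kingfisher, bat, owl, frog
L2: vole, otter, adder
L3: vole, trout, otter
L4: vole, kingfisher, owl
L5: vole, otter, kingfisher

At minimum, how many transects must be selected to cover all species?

3

L1, L2, L3 together cover {vole, trout, otter, adder, kingfisher, bat, owl, frog} — every species.
No 2 of the 5 transects cover everything (all 10 pairs fall short), so 3 is minimum.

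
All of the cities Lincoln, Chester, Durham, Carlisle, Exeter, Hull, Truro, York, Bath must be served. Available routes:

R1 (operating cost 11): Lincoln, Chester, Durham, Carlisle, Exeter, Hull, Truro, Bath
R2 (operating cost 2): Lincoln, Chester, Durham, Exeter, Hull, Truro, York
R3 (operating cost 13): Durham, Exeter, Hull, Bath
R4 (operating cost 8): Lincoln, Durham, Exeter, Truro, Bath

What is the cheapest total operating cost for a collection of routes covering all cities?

R1, R2 cover every city at operating cost 11 + 2 = 13.
Any cover uses at least 2 routes; among all covering selections none totals below 13.

13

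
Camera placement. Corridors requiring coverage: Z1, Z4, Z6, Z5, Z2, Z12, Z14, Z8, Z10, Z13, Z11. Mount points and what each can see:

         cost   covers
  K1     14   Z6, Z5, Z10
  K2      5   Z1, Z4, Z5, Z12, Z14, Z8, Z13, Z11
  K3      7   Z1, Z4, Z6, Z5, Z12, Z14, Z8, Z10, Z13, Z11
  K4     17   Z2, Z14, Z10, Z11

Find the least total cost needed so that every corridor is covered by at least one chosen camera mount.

24

K3, K4 cover every corridor at cost 7 + 17 = 24.
Any cover uses at least 2 camera mounts; among all covering selections none totals below 24.
Greedy by coverage-per-cost would pick K2, K3, K4 for 29 — worse than the optimum 24.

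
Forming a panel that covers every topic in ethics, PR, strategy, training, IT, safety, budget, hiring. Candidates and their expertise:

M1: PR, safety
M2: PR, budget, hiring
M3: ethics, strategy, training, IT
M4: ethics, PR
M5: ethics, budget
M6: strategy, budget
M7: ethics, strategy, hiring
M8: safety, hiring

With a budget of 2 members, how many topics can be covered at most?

Choosing M2, M3 covers {ethics, PR, strategy, training, IT, budget, hiring} — 7 topics.
No choice of 2 members does better; here safety is left uncovered.

7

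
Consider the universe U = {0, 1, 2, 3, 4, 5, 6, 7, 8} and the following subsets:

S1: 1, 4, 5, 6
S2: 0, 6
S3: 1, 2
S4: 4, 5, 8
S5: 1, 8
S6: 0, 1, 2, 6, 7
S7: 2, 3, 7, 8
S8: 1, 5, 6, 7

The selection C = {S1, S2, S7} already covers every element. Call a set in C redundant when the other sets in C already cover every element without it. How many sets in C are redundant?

Drop S1: 1, 4, 5 uncovered — not redundant.
Drop S2: 0 uncovered — not redundant.
Drop S7: 2, 3, 7, 8 uncovered — not redundant.
None of the sets in C is redundant.

0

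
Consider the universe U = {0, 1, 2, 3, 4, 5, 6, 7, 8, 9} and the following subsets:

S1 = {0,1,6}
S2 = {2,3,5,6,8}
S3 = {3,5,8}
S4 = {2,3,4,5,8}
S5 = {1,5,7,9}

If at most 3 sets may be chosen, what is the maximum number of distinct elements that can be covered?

Choosing S1, S4, S5 covers {0, 1, 2, 3, 4, 5, 6, 7, 8, 9} — 10 elements.
That is all 10 elements.

10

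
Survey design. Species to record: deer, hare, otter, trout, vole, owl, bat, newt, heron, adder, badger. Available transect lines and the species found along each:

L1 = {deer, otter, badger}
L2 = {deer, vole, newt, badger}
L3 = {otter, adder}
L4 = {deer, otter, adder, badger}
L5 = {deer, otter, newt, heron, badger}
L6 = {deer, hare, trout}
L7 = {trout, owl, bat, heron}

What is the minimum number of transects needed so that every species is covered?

L2, L3, L6, L7 together cover {deer, hare, otter, trout, vole, owl, bat, newt, heron, adder, badger} — every species.
No 3 of the 7 transects cover everything (all 35 triples fall short), so 4 is minimum.
Greedy (largest uncovered first) would take L5, L7, L2, L3, L6 — 5 transects — but 4 suffice.

4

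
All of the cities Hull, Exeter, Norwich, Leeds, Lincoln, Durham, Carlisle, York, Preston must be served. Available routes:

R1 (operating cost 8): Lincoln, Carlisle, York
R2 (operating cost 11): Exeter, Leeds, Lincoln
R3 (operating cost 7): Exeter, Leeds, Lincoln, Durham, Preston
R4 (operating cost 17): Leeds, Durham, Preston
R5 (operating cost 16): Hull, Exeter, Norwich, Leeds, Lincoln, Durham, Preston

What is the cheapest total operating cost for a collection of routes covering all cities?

24

R1, R5 cover every city at operating cost 8 + 16 = 24.
Any cover uses at least 2 routes; among all covering selections none totals below 24.
Greedy by coverage-per-operating cost would pick R3, R1, R5 for 31 — worse than the optimum 24.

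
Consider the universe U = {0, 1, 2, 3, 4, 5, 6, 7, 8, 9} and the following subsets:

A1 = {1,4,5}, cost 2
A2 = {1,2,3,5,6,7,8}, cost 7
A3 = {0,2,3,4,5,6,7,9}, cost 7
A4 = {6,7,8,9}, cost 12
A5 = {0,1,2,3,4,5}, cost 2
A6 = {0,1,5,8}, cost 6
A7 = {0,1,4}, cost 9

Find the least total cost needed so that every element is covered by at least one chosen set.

13

A3, A6 cover every element at cost 7 + 6 = 13.
Any cover uses at least 2 sets; among all covering selections none totals below 13.
Greedy by coverage-per-cost would pick A5, A2, A3 for 16 — worse than the optimum 13.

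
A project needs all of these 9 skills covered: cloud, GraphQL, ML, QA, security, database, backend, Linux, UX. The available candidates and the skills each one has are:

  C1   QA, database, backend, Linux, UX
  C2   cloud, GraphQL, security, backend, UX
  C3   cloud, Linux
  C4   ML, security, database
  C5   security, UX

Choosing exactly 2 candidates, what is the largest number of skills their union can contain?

8

Choosing C1, C2 covers {cloud, GraphQL, QA, security, database, backend, Linux, UX} — 8 skills.
No choice of 2 candidates does better; here ML is left uncovered.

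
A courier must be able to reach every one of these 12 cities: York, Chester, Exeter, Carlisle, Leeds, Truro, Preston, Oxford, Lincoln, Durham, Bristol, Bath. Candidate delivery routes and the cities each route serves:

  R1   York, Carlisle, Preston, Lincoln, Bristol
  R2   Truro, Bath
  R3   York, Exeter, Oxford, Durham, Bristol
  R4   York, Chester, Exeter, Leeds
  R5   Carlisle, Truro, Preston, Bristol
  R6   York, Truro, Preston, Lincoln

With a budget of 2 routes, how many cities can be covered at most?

8

Choosing R1, R3 covers {York, Exeter, Carlisle, Preston, Oxford, Lincoln, Durham, Bristol} — 8 cities.
No choice of 2 routes does better; here Chester, Leeds, Truro, Bath are left uncovered.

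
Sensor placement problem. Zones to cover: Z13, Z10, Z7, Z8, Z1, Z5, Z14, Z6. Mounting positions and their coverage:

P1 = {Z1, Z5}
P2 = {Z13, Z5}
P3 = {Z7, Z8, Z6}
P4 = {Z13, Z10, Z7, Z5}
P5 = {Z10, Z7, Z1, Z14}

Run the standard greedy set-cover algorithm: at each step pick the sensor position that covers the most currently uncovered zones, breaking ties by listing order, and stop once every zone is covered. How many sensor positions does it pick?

3

Pick 1: P4 covers 4 new zones (Z13, Z10, Z7, Z5).
Pick 2: P3 covers 2 new zones (Z8, Z6).
Pick 3: P5 covers 2 new zones (Z1, Z14).
Greedy uses 3 sensor positions.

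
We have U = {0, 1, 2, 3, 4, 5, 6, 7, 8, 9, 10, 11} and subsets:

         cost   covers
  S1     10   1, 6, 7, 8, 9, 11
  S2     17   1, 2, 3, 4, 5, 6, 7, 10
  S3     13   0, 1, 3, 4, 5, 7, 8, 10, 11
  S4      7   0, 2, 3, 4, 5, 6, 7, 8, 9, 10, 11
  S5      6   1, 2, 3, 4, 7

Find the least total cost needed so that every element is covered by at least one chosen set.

S4, S5 cover every element at cost 7 + 6 = 13.
Any cover uses at least 2 sets; among all covering selections none totals below 13.

13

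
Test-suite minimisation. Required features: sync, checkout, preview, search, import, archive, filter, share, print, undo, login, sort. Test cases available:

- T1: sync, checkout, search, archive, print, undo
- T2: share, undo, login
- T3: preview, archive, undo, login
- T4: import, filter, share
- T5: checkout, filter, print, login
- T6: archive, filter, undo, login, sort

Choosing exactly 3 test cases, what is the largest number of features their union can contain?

11

Choosing T1, T3, T4 covers {sync, checkout, preview, search, import, archive, filter, share, print, undo, login} — 11 features.
No choice of 3 test cases does better; here sort is left uncovered.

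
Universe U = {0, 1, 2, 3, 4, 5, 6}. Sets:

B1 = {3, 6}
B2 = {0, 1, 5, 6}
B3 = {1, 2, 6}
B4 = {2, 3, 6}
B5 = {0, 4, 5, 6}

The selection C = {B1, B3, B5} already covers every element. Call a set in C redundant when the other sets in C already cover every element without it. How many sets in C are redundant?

Drop B1: 3 uncovered — not redundant.
Drop B3: 1, 2 uncovered — not redundant.
Drop B5: 0, 4, 5 uncovered — not redundant.
None of the sets in C is redundant.

0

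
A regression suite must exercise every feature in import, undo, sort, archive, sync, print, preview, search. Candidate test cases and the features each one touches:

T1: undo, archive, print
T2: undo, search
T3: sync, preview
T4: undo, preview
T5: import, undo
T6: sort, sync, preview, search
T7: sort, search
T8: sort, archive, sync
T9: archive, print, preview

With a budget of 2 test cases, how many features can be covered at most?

7

Choosing T1, T6 covers {undo, sort, archive, sync, print, preview, search} — 7 features.
No choice of 2 test cases does better; here import is left uncovered.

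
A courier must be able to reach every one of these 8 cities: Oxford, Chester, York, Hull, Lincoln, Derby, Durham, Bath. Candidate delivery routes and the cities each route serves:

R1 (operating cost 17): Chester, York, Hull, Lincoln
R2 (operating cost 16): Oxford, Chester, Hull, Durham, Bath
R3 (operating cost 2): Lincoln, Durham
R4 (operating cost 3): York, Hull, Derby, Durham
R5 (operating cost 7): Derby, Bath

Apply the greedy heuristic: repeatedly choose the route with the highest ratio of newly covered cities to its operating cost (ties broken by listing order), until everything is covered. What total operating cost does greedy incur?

21

Pick 1: R4 adds 4 new (York, Hull, Derby, Durham) at operating cost 3 (ratio 4/3).
Pick 2: R3 adds 1 new (Lincoln) at operating cost 2 (ratio 1/2).
Pick 3: R2 adds 3 new (Oxford, Chester, Bath) at operating cost 16 (ratio 3/16).
Greedy total operating cost: 3 + 2 + 16 = 21.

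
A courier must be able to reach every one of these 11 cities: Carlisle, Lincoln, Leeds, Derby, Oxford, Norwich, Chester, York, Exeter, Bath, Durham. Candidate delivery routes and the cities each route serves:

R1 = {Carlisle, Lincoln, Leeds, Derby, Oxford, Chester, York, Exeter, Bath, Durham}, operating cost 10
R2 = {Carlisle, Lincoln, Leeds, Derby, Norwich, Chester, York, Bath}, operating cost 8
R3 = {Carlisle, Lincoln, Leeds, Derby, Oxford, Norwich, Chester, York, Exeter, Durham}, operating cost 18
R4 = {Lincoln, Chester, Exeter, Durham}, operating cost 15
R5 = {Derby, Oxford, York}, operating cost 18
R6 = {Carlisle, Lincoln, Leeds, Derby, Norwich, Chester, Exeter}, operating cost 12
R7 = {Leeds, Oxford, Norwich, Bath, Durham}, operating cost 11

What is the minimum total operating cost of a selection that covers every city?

18

R1, R2 cover every city at operating cost 10 + 8 = 18.
Any cover uses at least 2 routes; among all covering selections none totals below 18.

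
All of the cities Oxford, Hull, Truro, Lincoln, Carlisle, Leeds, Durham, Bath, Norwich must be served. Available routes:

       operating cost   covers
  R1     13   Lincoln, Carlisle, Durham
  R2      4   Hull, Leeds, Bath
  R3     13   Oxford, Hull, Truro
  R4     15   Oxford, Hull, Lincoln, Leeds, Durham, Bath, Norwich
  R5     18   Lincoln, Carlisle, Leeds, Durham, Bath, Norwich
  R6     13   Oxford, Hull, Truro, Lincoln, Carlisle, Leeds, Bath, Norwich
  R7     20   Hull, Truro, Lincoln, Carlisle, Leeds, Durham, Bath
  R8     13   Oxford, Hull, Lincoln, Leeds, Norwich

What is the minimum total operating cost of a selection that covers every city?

R1, R6 cover every city at operating cost 13 + 13 = 26.
Any cover uses at least 2 routes; among all covering selections none totals below 26.
Greedy by coverage-per-operating cost would pick R2, R6, R1 for 30 — worse than the optimum 26.

26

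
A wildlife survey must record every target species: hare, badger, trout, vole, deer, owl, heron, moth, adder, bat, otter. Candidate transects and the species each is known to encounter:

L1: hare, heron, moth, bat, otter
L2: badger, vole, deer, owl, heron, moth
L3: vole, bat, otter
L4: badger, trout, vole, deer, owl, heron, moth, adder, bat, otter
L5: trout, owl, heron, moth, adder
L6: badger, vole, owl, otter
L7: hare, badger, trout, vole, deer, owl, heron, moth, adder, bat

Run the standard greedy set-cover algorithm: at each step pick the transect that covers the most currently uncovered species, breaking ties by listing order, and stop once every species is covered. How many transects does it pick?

2

Pick 1: L4 covers 10 new species (badger, trout, vole, deer, owl, heron, moth, adder, bat, otter).
Pick 2: L1 covers 1 new species (hare).
Greedy uses 2 transects.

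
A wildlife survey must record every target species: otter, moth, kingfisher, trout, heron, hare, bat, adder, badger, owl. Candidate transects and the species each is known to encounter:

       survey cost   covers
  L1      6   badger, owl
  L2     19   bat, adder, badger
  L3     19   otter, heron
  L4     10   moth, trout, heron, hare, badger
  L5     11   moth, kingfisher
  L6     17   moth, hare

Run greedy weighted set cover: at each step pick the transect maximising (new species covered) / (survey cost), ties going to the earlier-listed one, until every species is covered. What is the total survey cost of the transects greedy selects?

Pick 1: L4 adds 5 new (moth, trout, heron, hare, badger) at survey cost 10 (ratio 5/10).
Pick 2: L1 adds 1 new (owl) at survey cost 6 (ratio 1/6).
Pick 3: L2 adds 2 new (bat, adder) at survey cost 19 (ratio 2/19).
Pick 4: L5 adds 1 new (kingfisher) at survey cost 11 (ratio 1/11).
Pick 5: L3 adds 1 new (otter) at survey cost 19 (ratio 1/19).
Greedy total survey cost: 10 + 6 + 19 + 11 + 19 = 65.

65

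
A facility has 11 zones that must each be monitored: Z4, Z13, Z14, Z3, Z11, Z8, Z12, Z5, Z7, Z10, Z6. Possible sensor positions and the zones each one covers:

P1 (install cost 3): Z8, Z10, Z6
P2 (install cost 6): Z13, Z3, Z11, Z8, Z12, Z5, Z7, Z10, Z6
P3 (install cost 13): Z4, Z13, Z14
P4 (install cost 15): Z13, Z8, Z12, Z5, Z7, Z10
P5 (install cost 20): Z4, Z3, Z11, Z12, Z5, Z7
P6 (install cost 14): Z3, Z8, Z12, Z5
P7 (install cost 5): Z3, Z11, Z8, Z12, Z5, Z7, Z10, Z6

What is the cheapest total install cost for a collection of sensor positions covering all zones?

P3, P7 cover every zone at install cost 13 + 5 = 18.
Any cover uses at least 2 sensor positions; among all covering selections none totals below 18.

18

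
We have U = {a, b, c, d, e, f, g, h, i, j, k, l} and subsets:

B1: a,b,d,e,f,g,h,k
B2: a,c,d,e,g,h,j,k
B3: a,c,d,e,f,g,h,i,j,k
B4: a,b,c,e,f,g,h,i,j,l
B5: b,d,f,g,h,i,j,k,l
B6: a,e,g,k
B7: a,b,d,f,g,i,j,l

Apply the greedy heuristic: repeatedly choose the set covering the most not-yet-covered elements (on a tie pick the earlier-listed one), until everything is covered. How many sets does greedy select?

Pick 1: B3 covers 10 new elements (a, c, d, e, f, g, h, i, j, k).
Pick 2: B4 covers 2 new elements (b, l).
Greedy uses 2 sets.

2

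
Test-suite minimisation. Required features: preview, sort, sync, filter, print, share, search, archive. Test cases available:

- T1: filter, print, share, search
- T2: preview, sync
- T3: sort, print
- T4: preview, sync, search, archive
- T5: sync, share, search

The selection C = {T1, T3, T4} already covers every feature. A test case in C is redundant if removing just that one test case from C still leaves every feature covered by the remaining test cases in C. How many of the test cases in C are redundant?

0

Drop T1: filter, share uncovered — not redundant.
Drop T3: sort uncovered — not redundant.
Drop T4: preview, sync, archive uncovered — not redundant.
None of the test cases in C is redundant.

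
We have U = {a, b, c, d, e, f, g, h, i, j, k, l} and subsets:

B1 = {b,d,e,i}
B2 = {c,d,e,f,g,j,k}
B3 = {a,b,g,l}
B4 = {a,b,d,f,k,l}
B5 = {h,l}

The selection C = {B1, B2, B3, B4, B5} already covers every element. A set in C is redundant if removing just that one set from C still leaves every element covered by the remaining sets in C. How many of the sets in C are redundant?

2

Drop B1: i uncovered — not redundant.
Drop B2: c, j uncovered — not redundant.
Drop B3: the rest still cover every element — redundant.
Drop B4: the rest still cover every element — redundant.
Drop B5: h uncovered — not redundant.
2 redundant: B3, B4.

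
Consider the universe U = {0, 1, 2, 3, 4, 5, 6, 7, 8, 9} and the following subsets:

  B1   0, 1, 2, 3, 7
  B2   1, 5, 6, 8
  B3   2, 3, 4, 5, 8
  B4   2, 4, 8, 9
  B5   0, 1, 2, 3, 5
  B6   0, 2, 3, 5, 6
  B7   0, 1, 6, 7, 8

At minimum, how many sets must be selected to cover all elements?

3

B1, B2, B4 together cover {0, 1, 2, 3, 4, 5, 6, 7, 8, 9} — every element.
No 2 of the 7 sets cover everything (all 21 pairs fall short), so 3 is minimum.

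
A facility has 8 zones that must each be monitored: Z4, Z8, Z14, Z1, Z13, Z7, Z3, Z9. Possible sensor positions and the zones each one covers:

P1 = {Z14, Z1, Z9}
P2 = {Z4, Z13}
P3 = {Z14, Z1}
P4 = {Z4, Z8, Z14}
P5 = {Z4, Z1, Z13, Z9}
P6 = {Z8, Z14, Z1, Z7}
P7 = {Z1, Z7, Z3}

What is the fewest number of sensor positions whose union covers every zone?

P4, P5, P7 together cover {Z4, Z8, Z14, Z1, Z13, Z7, Z3, Z9} — every zone.
No 2 of the 7 sensor positions cover everything (all 21 pairs fall short), so 3 is minimum.

3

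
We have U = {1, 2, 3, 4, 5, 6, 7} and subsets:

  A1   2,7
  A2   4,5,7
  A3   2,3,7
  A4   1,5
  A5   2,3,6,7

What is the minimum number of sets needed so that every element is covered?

A2, A4, A5 together cover {1, 2, 3, 4, 5, 6, 7} — every element.
No 2 of the 5 sets cover everything (all 10 pairs fall short), so 3 is minimum.

3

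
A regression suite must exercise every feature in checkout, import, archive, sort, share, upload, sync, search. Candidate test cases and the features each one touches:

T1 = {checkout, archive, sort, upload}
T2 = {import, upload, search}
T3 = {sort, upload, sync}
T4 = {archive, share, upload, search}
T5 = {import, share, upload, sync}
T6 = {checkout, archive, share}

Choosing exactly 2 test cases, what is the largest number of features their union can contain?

7

Choosing T1, T5 covers {checkout, import, archive, sort, share, upload, sync} — 7 features.
No choice of 2 test cases does better; here search is left uncovered.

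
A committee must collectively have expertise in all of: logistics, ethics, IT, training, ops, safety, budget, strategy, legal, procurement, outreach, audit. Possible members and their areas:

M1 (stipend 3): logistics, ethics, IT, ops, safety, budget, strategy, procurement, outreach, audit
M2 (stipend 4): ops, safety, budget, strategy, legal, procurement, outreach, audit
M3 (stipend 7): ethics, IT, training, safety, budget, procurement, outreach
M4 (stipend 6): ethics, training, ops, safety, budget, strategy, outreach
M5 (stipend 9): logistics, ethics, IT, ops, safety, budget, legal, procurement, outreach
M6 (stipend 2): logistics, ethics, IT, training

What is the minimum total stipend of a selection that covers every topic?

6

M2, M6 cover every topic at stipend 4 + 2 = 6.
Any cover uses at least 2 members; among all covering selections none totals below 6.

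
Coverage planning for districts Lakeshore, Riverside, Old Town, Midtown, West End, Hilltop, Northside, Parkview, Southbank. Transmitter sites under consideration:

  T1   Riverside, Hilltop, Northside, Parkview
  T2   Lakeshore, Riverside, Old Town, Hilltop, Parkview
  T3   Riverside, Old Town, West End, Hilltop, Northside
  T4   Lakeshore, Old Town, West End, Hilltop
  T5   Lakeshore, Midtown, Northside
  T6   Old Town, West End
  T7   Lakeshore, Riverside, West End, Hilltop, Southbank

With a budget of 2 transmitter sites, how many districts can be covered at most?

7

Choosing T1, T4 covers {Lakeshore, Riverside, Old Town, West End, Hilltop, Northside, Parkview} — 7 districts.
No choice of 2 transmitter sites does better; here Midtown, Southbank are left uncovered.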